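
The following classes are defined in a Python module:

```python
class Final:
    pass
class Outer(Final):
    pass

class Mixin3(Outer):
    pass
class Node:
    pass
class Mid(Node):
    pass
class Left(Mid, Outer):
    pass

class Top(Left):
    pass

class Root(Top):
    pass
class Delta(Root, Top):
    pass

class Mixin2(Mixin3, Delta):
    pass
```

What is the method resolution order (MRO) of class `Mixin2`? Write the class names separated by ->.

L[Mixin2] = Mixin2 + merge(L[Mixin3], L[Delta], [Mixin3 Delta])
  take Mixin3:  [Mixin3 Outer Final object] + [Delta Root Top Left Mid Node Outer Final object] + [Mixin3 Delta]
  take Delta:  [Outer Final object] + [Delta Root Top Left Mid Node Outer Final object] + [Delta]
  take Root:  [Outer Final object] + [Root Top Left Mid Node Outer Final object]
  take Top:  [Outer Final object] + [Top Left Mid Node Outer Final object]
  take Left:  [Outer Final object] + [Left Mid Node Outer Final object]
  take Mid:  [Outer Final object] + [Mid Node Outer Final object]
  take Node:  [Outer Final object] + [Node Outer Final object]
  take Outer:  [Outer Final object] + [Outer Final object]
  take Final:  [Final object] + [Final object]
  take object:  [object] + [object]

Mixin2 -> Mixin3 -> Delta -> Root -> Top -> Left -> Mid -> Node -> Outer -> Final -> object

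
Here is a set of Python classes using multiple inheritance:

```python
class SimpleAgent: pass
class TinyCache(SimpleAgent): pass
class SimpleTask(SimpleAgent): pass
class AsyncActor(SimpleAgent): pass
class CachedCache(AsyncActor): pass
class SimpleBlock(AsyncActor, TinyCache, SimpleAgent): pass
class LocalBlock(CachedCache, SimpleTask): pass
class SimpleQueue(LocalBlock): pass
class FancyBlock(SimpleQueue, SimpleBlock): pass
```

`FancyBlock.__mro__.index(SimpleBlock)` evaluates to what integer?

L[FancyBlock] = FancyBlock + merge(L[SimpleQueue], L[SimpleBlock], [SimpleQueue SimpleBlock])
  take SimpleQueue:  [SimpleQueue LocalBlock CachedCache AsyncActor SimpleTask SimpleAgent object] + [SimpleBlock AsyncActor TinyCache SimpleAgent object] + [SimpleQueue SimpleBlock]
  take LocalBlock:  [LocalBlock CachedCache AsyncActor SimpleTask SimpleAgent object] + [SimpleBlock AsyncActor TinyCache SimpleAgent object] + [SimpleBlock]
  take CachedCache:  [CachedCache AsyncActor SimpleTask SimpleAgent object] + [SimpleBlock AsyncActor TinyCache SimpleAgent object] + [SimpleBlock]
  take SimpleBlock:  [AsyncActor SimpleTask SimpleAgent object] + [SimpleBlock AsyncActor TinyCache SimpleAgent object] + [SimpleBlock]
  take AsyncActor:  [AsyncActor SimpleTask SimpleAgent object] + [AsyncActor TinyCache SimpleAgent object]
  take SimpleTask:  [SimpleTask SimpleAgent object] + [TinyCache SimpleAgent object]
  take TinyCache:  [SimpleAgent object] + [TinyCache SimpleAgent object]
  take SimpleAgent:  [SimpleAgent object] + [SimpleAgent object]
  take object:  [object] + [object]
MRO: FancyBlock SimpleQueue LocalBlock CachedCache SimpleBlock AsyncActor SimpleTask TinyCache SimpleAgent object
SimpleBlock sits at index 4.

4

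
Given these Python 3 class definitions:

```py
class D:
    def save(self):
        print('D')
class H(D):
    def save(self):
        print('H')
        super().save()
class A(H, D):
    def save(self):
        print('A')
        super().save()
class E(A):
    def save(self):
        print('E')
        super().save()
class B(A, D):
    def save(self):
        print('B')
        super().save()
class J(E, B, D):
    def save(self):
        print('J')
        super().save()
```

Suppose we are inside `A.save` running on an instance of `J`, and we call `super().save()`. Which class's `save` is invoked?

H

L[J] = J + merge(L[E], L[B], L[D], [E B D])
  take E:  [E A H D object] + [B A H D object] + [D object] + [E B D]
  take B:  [A H D object] + [B A H D object] + [D object] + [B D]
  take A:  [A H D object] + [A H D object] + [D object] + [D]
  take H:  [H D object] + [H D object] + [D object] + [D]
  take D:  [D object] + [D object] + [D object] + [D]
  take object:  [object] + [object] + [object]
MRO: J E B A H D object
super() in A.save on a J instance goes to the class after A in J's MRO: H.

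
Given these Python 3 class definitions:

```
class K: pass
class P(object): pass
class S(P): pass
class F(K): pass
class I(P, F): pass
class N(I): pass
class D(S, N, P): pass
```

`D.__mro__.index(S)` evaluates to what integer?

1

L[D] = D + merge(L[S], L[N], L[P], [S N P])
  take S:  [S P object] + [N I P F K object] + [P object] + [S N P]
  take N:  [P object] + [N I P F K object] + [P object] + [N P]
  take I:  [P object] + [I P F K object] + [P object] + [P]
  take P:  [P object] + [P F K object] + [P object] + [P]
  take F:  [object] + [F K object] + [object]
  take K:  [object] + [K object] + [object]
  take object:  [object] + [object] + [object]
MRO: D S N I P F K object
S sits at index 1.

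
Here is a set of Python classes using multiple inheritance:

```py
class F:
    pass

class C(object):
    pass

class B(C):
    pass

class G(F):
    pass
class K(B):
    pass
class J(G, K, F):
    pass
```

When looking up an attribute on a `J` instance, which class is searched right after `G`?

K

L[J] = J + merge(L[G], L[K], L[F], [G K F])
  take G:  [G F object] + [K B C object] + [F object] + [G K F]
  take K:  [F object] + [K B C object] + [F object] + [K F]
  take F:  [F object] + [B C object] + [F object] + [F]
  take B:  [object] + [B C object] + [object]
  take C:  [object] + [C object] + [object]
  take object:  [object] + [object] + [object]
MRO: J G K F B C object
G is at position 1; next is K.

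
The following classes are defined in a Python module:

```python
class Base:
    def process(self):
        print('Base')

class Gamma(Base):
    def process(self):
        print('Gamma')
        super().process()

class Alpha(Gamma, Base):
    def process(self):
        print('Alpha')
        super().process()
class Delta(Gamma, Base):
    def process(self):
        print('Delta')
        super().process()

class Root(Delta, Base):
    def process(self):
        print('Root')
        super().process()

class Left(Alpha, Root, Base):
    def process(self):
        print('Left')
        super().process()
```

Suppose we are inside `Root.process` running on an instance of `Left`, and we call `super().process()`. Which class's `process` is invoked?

Delta

L[Left] = Left + merge(L[Alpha], L[Root], L[Base], [Alpha Root Base])
  take Alpha:  [Alpha Gamma Base object] + [Root Delta Gamma Base object] + [Base object] + [Alpha Root Base]
  take Root:  [Gamma Base object] + [Root Delta Gamma Base object] + [Base object] + [Root Base]
  take Delta:  [Gamma Base object] + [Delta Gamma Base object] + [Base object] + [Base]
  take Gamma:  [Gamma Base object] + [Gamma Base object] + [Base object] + [Base]
  take Base:  [Base object] + [Base object] + [Base object] + [Base]
  take object:  [object] + [object] + [object]
MRO: Left Alpha Root Delta Gamma Base object
super() in Root.process on a Left instance goes to the class after Root in Left's MRO: Delta.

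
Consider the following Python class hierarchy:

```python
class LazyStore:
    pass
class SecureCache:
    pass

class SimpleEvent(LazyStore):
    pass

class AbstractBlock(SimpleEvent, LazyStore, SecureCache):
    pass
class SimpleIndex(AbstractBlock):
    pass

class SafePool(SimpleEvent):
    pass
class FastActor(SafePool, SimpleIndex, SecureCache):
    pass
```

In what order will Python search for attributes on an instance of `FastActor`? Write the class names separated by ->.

FastActor -> SafePool -> SimpleIndex -> AbstractBlock -> SimpleEvent -> LazyStore -> SecureCache -> object

L[FastActor] = FastActor + merge(L[SafePool], L[SimpleIndex], L[SecureCache], [SafePool SimpleIndex SecureCache])
  take SafePool:  [SafePool SimpleEvent LazyStore object] + [SimpleIndex AbstractBlock SimpleEvent LazyStore SecureCache object] + [SecureCache object] + [SafePool SimpleIndex SecureCache]
  take SimpleIndex:  [SimpleEvent LazyStore object] + [SimpleIndex AbstractBlock SimpleEvent LazyStore SecureCache object] + [SecureCache object] + [SimpleIndex SecureCache]
  take AbstractBlock:  [SimpleEvent LazyStore object] + [AbstractBlock SimpleEvent LazyStore SecureCache object] + [SecureCache object] + [SecureCache]
  take SimpleEvent:  [SimpleEvent LazyStore object] + [SimpleEvent LazyStore SecureCache object] + [SecureCache object] + [SecureCache]
  take LazyStore:  [LazyStore object] + [LazyStore SecureCache object] + [SecureCache object] + [SecureCache]
  take SecureCache:  [object] + [SecureCache object] + [SecureCache object] + [SecureCache]
  take object:  [object] + [object] + [object]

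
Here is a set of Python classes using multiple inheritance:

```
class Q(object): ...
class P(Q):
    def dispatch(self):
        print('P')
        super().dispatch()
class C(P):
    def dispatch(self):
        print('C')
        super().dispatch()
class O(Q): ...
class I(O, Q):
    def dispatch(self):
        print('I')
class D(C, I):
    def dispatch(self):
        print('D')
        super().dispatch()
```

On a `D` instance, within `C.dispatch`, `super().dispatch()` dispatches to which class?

L[D] = D + merge(L[C], L[I], [C I])
  take C:  [C P Q object] + [I O Q object] + [C I]
  take P:  [P Q object] + [I O Q object] + [I]
  take I:  [Q object] + [I O Q object] + [I]
  take O:  [Q object] + [O Q object]
  take Q:  [Q object] + [Q object]
  take object:  [object] + [object]
MRO: D C P I O Q object
super() in C.dispatch on a D instance goes to the class after C in D's MRO: P.

P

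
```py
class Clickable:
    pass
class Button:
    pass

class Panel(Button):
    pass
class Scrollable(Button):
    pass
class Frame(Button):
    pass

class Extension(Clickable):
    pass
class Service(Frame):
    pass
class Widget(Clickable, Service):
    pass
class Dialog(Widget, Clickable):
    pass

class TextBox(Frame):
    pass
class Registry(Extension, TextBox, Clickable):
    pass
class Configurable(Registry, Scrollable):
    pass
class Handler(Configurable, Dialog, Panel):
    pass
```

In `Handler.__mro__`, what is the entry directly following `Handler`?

Configurable

L[Handler] = Handler + merge(L[Configurable], L[Dialog], L[Panel], [Configurable Dialog Panel])
  take Configurable:  [Configurable Registry Extension TextBox Clickable Frame Scrollable Button object] + [Dialog Widget Clickable Service Frame Button object] + [Panel Button object] + [Configurable Dialog Panel]
  take Registry:  [Registry Extension TextBox Clickable Frame Scrollable Button object] + [Dialog Widget Clickable Service Frame Button object] + [Panel Button object] + [Dialog Panel]
  take Extension:  [Extension TextBox Clickable Frame Scrollable Button object] + [Dialog Widget Clickable Service Frame Button object] + [Panel Button object] + [Dialog Panel]
  take TextBox:  [TextBox Clickable Frame Scrollable Button object] + [Dialog Widget Clickable Service Frame Button object] + [Panel Button object] + [Dialog Panel]
  take Dialog:  [Clickable Frame Scrollable Button object] + [Dialog Widget Clickable Service Frame Button object] + [Panel Button object] + [Dialog Panel]
  take Widget:  [Clickable Frame Scrollable Button object] + [Widget Clickable Service Frame Button object] + [Panel Button object] + [Panel]
  take Clickable:  [Clickable Frame Scrollable Button object] + [Clickable Service Frame Button object] + [Panel Button object] + [Panel]
  take Service:  [Frame Scrollable Button object] + [Service Frame Button object] + [Panel Button object] + [Panel]
  take Frame:  [Frame Scrollable Button object] + [Frame Button object] + [Panel Button object] + [Panel]
  take Scrollable:  [Scrollable Button object] + [Button object] + [Panel Button object] + [Panel]
  take Panel:  [Button object] + [Button object] + [Panel Button object] + [Panel]
  take Button:  [Button object] + [Button object] + [Button object]
  take object:  [object] + [object] + [object]
MRO: Handler Configurable Registry Extension TextBox Dialog Widget Clickable Service Frame Scrollable Panel Button object
Handler is at position 0; next is Configurable.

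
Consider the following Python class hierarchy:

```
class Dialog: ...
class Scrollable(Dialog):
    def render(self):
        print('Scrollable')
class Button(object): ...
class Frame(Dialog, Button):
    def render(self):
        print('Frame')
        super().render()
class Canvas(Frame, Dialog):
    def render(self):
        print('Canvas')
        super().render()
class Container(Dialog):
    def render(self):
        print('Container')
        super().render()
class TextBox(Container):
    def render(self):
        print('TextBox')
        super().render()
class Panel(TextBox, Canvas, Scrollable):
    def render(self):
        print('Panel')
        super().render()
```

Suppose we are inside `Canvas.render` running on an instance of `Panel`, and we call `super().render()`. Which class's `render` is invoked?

Frame

L[Panel] = Panel + merge(L[TextBox], L[Canvas], L[Scrollable], [TextBox Canvas Scrollable])
  take TextBox:  [TextBox Container Dialog object] + [Canvas Frame Dialog Button object] + [Scrollable Dialog object] + [TextBox Canvas Scrollable]
  take Container:  [Container Dialog object] + [Canvas Frame Dialog Button object] + [Scrollable Dialog object] + [Canvas Scrollable]
  take Canvas:  [Dialog object] + [Canvas Frame Dialog Button object] + [Scrollable Dialog object] + [Canvas Scrollable]
  take Frame:  [Dialog object] + [Frame Dialog Button object] + [Scrollable Dialog object] + [Scrollable]
  take Scrollable:  [Dialog object] + [Dialog Button object] + [Scrollable Dialog object] + [Scrollable]
  take Dialog:  [Dialog object] + [Dialog Button object] + [Dialog object]
  take Button:  [object] + [Button object] + [object]
  take object:  [object] + [object] + [object]
MRO: Panel TextBox Container Canvas Frame Scrollable Dialog Button object
super() in Canvas.render on a Panel instance goes to the class after Canvas in Panel's MRO: Frame.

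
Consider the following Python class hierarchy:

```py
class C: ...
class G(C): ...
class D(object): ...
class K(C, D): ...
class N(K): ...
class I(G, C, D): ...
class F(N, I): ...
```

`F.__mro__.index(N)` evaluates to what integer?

L[F] = F + merge(L[N], L[I], [N I])
  take N:  [N K C D object] + [I G C D object] + [N I]
  take K:  [K C D object] + [I G C D object] + [I]
  take I:  [C D object] + [I G C D object] + [I]
  take G:  [C D object] + [G C D object]
  take C:  [C D object] + [C D object]
  take D:  [D object] + [D object]
  take object:  [object] + [object]
MRO: F N K I G C D object
N sits at index 1.

1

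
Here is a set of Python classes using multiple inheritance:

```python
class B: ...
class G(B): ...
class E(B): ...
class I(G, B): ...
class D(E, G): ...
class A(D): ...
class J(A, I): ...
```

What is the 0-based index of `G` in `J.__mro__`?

L[J] = J + merge(L[A], L[I], [A I])
  take A:  [A D E G B object] + [I G B object] + [A I]
  take D:  [D E G B object] + [I G B object] + [I]
  take E:  [E G B object] + [I G B object] + [I]
  take I:  [G B object] + [I G B object] + [I]
  take G:  [G B object] + [G B object]
  take B:  [B object] + [B object]
  take object:  [object] + [object]
MRO: J A D E I G B object
G sits at index 5.

5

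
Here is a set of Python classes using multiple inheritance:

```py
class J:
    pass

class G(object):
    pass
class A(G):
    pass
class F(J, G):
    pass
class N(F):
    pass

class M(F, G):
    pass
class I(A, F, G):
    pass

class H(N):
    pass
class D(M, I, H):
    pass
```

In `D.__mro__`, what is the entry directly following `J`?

L[D] = D + merge(L[M], L[I], L[H], [M I H])
  take M:  [M F J G object] + [I A F J G object] + [H N F J G object] + [M I H]
  take I:  [F J G object] + [I A F J G object] + [H N F J G object] + [I H]
  take A:  [F J G object] + [A F J G object] + [H N F J G object] + [H]
  take H:  [F J G object] + [F J G object] + [H N F J G object] + [H]
  take N:  [F J G object] + [F J G object] + [N F J G object]
  take F:  [F J G object] + [F J G object] + [F J G object]
  take J:  [J G object] + [J G object] + [J G object]
  take G:  [G object] + [G object] + [G object]
  take object:  [object] + [object] + [object]
MRO: D M I A H N F J G object
J is at position 7; next is G.

G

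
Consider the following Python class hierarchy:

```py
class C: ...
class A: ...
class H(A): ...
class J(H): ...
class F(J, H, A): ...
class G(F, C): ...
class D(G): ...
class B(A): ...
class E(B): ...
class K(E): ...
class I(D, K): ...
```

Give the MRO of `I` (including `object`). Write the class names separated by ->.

I -> D -> G -> F -> J -> H -> K -> E -> B -> A -> C -> object

L[I] = I + merge(L[D], L[K], [D K])
  take D:  [D G F J H A C object] + [K E B A object] + [D K]
  take G:  [G F J H A C object] + [K E B A object] + [K]
  take F:  [F J H A C object] + [K E B A object] + [K]
  take J:  [J H A C object] + [K E B A object] + [K]
  take H:  [H A C object] + [K E B A object] + [K]
  take K:  [A C object] + [K E B A object] + [K]
  take E:  [A C object] + [E B A object]
  take B:  [A C object] + [B A object]
  take A:  [A C object] + [A object]
  take C:  [C object] + [object]
  take object:  [object] + [object]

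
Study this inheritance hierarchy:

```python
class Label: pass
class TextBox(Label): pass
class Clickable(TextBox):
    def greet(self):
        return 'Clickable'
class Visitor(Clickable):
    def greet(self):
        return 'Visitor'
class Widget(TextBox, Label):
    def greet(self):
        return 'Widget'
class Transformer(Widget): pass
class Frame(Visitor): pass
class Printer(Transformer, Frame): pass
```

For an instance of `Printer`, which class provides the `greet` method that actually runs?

Widget

L[Printer] = Printer + merge(L[Transformer], L[Frame], [Transformer Frame])
  take Transformer:  [Transformer Widget TextBox Label object] + [Frame Visitor Clickable TextBox Label object] + [Transformer Frame]
  take Widget:  [Widget TextBox Label object] + [Frame Visitor Clickable TextBox Label object] + [Frame]
  take Frame:  [TextBox Label object] + [Frame Visitor Clickable TextBox Label object] + [Frame]
  take Visitor:  [TextBox Label object] + [Visitor Clickable TextBox Label object]
  take Clickable:  [TextBox Label object] + [Clickable TextBox Label object]
  take TextBox:  [TextBox Label object] + [TextBox Label object]
  take Label:  [Label object] + [Label object]
  take object:  [object] + [object]
MRO: Printer Transformer Widget Frame Visitor Clickable TextBox Label object
greet is defined in: Clickable, Visitor, Widget. First along the MRO is Widget.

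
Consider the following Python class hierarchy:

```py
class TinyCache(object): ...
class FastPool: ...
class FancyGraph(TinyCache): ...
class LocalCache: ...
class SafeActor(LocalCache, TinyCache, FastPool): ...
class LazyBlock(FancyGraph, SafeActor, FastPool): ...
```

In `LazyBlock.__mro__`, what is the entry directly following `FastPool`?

object

L[LazyBlock] = LazyBlock + merge(L[FancyGraph], L[SafeActor], L[FastPool], [FancyGraph SafeActor FastPool])
  take FancyGraph:  [FancyGraph TinyCache object] + [SafeActor LocalCache TinyCache FastPool object] + [FastPool object] + [FancyGraph SafeActor FastPool]
  take SafeActor:  [TinyCache object] + [SafeActor LocalCache TinyCache FastPool object] + [FastPool object] + [SafeActor FastPool]
  take LocalCache:  [TinyCache object] + [LocalCache TinyCache FastPool object] + [FastPool object] + [FastPool]
  take TinyCache:  [TinyCache object] + [TinyCache FastPool object] + [FastPool object] + [FastPool]
  take FastPool:  [object] + [FastPool object] + [FastPool object] + [FastPool]
  take object:  [object] + [object] + [object]
MRO: LazyBlock FancyGraph SafeActor LocalCache TinyCache FastPool object
FastPool is at position 5; next is object.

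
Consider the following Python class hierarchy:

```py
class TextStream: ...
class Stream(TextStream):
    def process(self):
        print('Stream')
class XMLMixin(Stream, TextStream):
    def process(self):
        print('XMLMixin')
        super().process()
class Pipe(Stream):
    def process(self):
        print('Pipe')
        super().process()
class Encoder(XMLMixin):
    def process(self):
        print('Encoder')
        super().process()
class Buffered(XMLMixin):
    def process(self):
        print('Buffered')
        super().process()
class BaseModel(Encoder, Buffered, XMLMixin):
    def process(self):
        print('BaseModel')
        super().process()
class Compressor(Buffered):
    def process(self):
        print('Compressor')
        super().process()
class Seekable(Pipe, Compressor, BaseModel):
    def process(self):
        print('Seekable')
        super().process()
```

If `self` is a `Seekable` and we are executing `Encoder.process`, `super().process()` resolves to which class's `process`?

Buffered

L[Seekable] = Seekable + merge(L[Pipe], L[Compressor], L[BaseModel], [Pipe Compressor BaseModel])
  take Pipe:  [Pipe Stream TextStream object] + [Compressor Buffered XMLMixin Stream TextStream object] + [BaseModel Encoder Buffered XMLMixin Stream TextStream object] + [Pipe Compressor BaseModel]
  take Compressor:  [Stream TextStream object] + [Compressor Buffered XMLMixin Stream TextStream object] + [BaseModel Encoder Buffered XMLMixin Stream TextStream object] + [Compressor BaseModel]
  take BaseModel:  [Stream TextStream object] + [Buffered XMLMixin Stream TextStream object] + [BaseModel Encoder Buffered XMLMixin Stream TextStream object] + [BaseModel]
  take Encoder:  [Stream TextStream object] + [Buffered XMLMixin Stream TextStream object] + [Encoder Buffered XMLMixin Stream TextStream object]
  take Buffered:  [Stream TextStream object] + [Buffered XMLMixin Stream TextStream object] + [Buffered XMLMixin Stream TextStream object]
  take XMLMixin:  [Stream TextStream object] + [XMLMixin Stream TextStream object] + [XMLMixin Stream TextStream object]
  take Stream:  [Stream TextStream object] + [Stream TextStream object] + [Stream TextStream object]
  take TextStream:  [TextStream object] + [TextStream object] + [TextStream object]
  take object:  [object] + [object] + [object]
MRO: Seekable Pipe Compressor BaseModel Encoder Buffered XMLMixin Stream TextStream object
super() in Encoder.process on a Seekable instance goes to the class after Encoder in Seekable's MRO: Buffered.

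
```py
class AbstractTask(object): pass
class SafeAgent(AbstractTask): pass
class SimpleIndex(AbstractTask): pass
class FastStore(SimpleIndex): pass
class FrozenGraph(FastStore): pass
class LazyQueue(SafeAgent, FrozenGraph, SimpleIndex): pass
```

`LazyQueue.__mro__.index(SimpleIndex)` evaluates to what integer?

L[LazyQueue] = LazyQueue + merge(L[SafeAgent], L[FrozenGraph], L[SimpleIndex], [SafeAgent FrozenGraph SimpleIndex])
  take SafeAgent:  [SafeAgent AbstractTask object] + [FrozenGraph FastStore SimpleIndex AbstractTask object] + [SimpleIndex AbstractTask object] + [SafeAgent FrozenGraph SimpleIndex]
  take FrozenGraph:  [AbstractTask object] + [FrozenGraph FastStore SimpleIndex AbstractTask object] + [SimpleIndex AbstractTask object] + [FrozenGraph SimpleIndex]
  take FastStore:  [AbstractTask object] + [FastStore SimpleIndex AbstractTask object] + [SimpleIndex AbstractTask object] + [SimpleIndex]
  take SimpleIndex:  [AbstractTask object] + [SimpleIndex AbstractTask object] + [SimpleIndex AbstractTask object] + [SimpleIndex]
  take AbstractTask:  [AbstractTask object] + [AbstractTask object] + [AbstractTask object]
  take object:  [object] + [object] + [object]
MRO: LazyQueue SafeAgent FrozenGraph FastStore SimpleIndex AbstractTask object
SimpleIndex sits at index 4.

4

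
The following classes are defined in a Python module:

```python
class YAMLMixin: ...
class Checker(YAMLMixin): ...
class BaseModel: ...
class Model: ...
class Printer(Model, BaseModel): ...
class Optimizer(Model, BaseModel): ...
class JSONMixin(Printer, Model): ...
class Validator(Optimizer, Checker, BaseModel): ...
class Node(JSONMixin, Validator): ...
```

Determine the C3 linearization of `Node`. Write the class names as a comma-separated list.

Node, JSONMixin, Printer, Validator, Optimizer, Model, Checker, BaseModel, YAMLMixin, object

L[Node] = Node + merge(L[JSONMixin], L[Validator], [JSONMixin Validator])
  take JSONMixin:  [JSONMixin Printer Model BaseModel object] + [Validator Optimizer Model Checker BaseModel YAMLMixin object] + [JSONMixin Validator]
  take Printer:  [Printer Model BaseModel object] + [Validator Optimizer Model Checker BaseModel YAMLMixin object] + [Validator]
  take Validator:  [Model BaseModel object] + [Validator Optimizer Model Checker BaseModel YAMLMixin object] + [Validator]
  take Optimizer:  [Model BaseModel object] + [Optimizer Model Checker BaseModel YAMLMixin object]
  take Model:  [Model BaseModel object] + [Model Checker BaseModel YAMLMixin object]
  take Checker:  [BaseModel object] + [Checker BaseModel YAMLMixin object]
  take BaseModel:  [BaseModel object] + [BaseModel YAMLMixin object]
  take YAMLMixin:  [object] + [YAMLMixin object]
  take object:  [object] + [object]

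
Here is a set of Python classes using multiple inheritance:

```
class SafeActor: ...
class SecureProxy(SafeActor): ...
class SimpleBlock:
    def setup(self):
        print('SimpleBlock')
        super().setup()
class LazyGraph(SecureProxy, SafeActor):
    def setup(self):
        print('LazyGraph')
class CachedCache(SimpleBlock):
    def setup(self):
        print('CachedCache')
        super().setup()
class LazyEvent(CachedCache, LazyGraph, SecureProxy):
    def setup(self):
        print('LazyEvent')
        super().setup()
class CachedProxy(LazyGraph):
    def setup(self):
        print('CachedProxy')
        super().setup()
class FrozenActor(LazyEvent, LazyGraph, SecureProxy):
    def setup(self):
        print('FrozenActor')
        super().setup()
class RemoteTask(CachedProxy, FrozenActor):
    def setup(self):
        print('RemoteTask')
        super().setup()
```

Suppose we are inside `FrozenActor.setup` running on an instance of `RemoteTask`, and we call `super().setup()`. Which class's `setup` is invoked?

LazyEvent

L[RemoteTask] = RemoteTask + merge(L[CachedProxy], L[FrozenActor], [CachedProxy FrozenActor])
  take CachedProxy:  [CachedProxy LazyGraph SecureProxy SafeActor object] + [FrozenActor LazyEvent CachedCache SimpleBlock LazyGraph SecureProxy SafeActor object] + [CachedProxy FrozenActor]
  take FrozenActor:  [LazyGraph SecureProxy SafeActor object] + [FrozenActor LazyEvent CachedCache SimpleBlock LazyGraph SecureProxy SafeActor object] + [FrozenActor]
  take LazyEvent:  [LazyGraph SecureProxy SafeActor object] + [LazyEvent CachedCache SimpleBlock LazyGraph SecureProxy SafeActor object]
  take CachedCache:  [LazyGraph SecureProxy SafeActor object] + [CachedCache SimpleBlock LazyGraph SecureProxy SafeActor object]
  take SimpleBlock:  [LazyGraph SecureProxy SafeActor object] + [SimpleBlock LazyGraph SecureProxy SafeActor object]
  take LazyGraph:  [LazyGraph SecureProxy SafeActor object] + [LazyGraph SecureProxy SafeActor object]
  take SecureProxy:  [SecureProxy SafeActor object] + [SecureProxy SafeActor object]
  take SafeActor:  [SafeActor object] + [SafeActor object]
  take object:  [object] + [object]
MRO: RemoteTask CachedProxy FrozenActor LazyEvent CachedCache SimpleBlock LazyGraph SecureProxy SafeActor object
super() in FrozenActor.setup on a RemoteTask instance goes to the class after FrozenActor in RemoteTask's MRO: LazyEvent.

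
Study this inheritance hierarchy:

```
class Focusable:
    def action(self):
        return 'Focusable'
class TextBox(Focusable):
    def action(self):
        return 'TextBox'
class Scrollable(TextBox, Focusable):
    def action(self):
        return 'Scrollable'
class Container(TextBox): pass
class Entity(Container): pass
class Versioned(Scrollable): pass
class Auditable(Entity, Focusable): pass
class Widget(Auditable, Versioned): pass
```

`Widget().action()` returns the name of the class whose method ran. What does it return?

L[Widget] = Widget + merge(L[Auditable], L[Versioned], [Auditable Versioned])
  take Auditable:  [Auditable Entity Container TextBox Focusable object] + [Versioned Scrollable TextBox Focusable object] + [Auditable Versioned]
  take Entity:  [Entity Container TextBox Focusable object] + [Versioned Scrollable TextBox Focusable object] + [Versioned]
  take Container:  [Container TextBox Focusable object] + [Versioned Scrollable TextBox Focusable object] + [Versioned]
  take Versioned:  [TextBox Focusable object] + [Versioned Scrollable TextBox Focusable object] + [Versioned]
  take Scrollable:  [TextBox Focusable object] + [Scrollable TextBox Focusable object]
  take TextBox:  [TextBox Focusable object] + [TextBox Focusable object]
  take Focusable:  [Focusable object] + [Focusable object]
  take object:  [object] + [object]
MRO: Widget Auditable Entity Container Versioned Scrollable TextBox Focusable object
action is defined in: Focusable, Scrollable, TextBox. First along the MRO is Scrollable.

Scrollable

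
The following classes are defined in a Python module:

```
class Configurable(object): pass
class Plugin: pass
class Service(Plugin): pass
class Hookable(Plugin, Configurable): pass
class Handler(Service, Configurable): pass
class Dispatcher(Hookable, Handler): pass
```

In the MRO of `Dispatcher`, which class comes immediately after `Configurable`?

object

L[Dispatcher] = Dispatcher + merge(L[Hookable], L[Handler], [Hookable Handler])
  take Hookable:  [Hookable Plugin Configurable object] + [Handler Service Plugin Configurable object] + [Hookable Handler]
  take Handler:  [Plugin Configurable object] + [Handler Service Plugin Configurable object] + [Handler]
  take Service:  [Plugin Configurable object] + [Service Plugin Configurable object]
  take Plugin:  [Plugin Configurable object] + [Plugin Configurable object]
  take Configurable:  [Configurable object] + [Configurable object]
  take object:  [object] + [object]
MRO: Dispatcher Hookable Handler Service Plugin Configurable object
Configurable is at position 5; next is object.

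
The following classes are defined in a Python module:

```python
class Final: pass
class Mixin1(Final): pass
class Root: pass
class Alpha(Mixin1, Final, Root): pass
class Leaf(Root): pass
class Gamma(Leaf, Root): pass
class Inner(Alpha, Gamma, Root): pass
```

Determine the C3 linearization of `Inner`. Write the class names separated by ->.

L[Inner] = Inner + merge(L[Alpha], L[Gamma], L[Root], [Alpha Gamma Root])
  take Alpha:  [Alpha Mixin1 Final Root object] + [Gamma Leaf Root object] + [Root object] + [Alpha Gamma Root]
  take Mixin1:  [Mixin1 Final Root object] + [Gamma Leaf Root object] + [Root object] + [Gamma Root]
  take Final:  [Final Root object] + [Gamma Leaf Root object] + [Root object] + [Gamma Root]
  take Gamma:  [Root object] + [Gamma Leaf Root object] + [Root object] + [Gamma Root]
  take Leaf:  [Root object] + [Leaf Root object] + [Root object] + [Root]
  take Root:  [Root object] + [Root object] + [Root object] + [Root]
  take object:  [object] + [object] + [object]

Inner -> Alpha -> Mixin1 -> Final -> Gamma -> Leaf -> Root -> object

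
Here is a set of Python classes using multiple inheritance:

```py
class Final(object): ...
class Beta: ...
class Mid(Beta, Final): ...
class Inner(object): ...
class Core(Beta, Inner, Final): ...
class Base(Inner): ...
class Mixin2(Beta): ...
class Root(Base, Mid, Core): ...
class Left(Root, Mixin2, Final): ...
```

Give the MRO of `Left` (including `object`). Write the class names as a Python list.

[Left, Root, Base, Mid, Core, Mixin2, Beta, Inner, Final, object]

L[Left] = Left + merge(L[Root], L[Mixin2], L[Final], [Root Mixin2 Final])
  take Root:  [Root Base Mid Core Beta Inner Final object] + [Mixin2 Beta object] + [Final object] + [Root Mixin2 Final]
  take Base:  [Base Mid Core Beta Inner Final object] + [Mixin2 Beta object] + [Final object] + [Mixin2 Final]
  take Mid:  [Mid Core Beta Inner Final object] + [Mixin2 Beta object] + [Final object] + [Mixin2 Final]
  take Core:  [Core Beta Inner Final object] + [Mixin2 Beta object] + [Final object] + [Mixin2 Final]
  take Mixin2:  [Beta Inner Final object] + [Mixin2 Beta object] + [Final object] + [Mixin2 Final]
  take Beta:  [Beta Inner Final object] + [Beta object] + [Final object] + [Final]
  take Inner:  [Inner Final object] + [object] + [Final object] + [Final]
  take Final:  [Final object] + [object] + [Final object] + [Final]
  take object:  [object] + [object] + [object]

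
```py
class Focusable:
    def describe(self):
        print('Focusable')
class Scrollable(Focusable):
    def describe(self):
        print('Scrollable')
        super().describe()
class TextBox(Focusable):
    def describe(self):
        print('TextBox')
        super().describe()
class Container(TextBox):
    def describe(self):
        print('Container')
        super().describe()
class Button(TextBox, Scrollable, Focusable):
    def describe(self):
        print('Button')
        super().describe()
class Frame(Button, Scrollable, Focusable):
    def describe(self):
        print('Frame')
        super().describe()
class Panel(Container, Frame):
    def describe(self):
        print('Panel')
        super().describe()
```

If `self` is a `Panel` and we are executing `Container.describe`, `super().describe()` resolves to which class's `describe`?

Frame

L[Panel] = Panel + merge(L[Container], L[Frame], [Container Frame])
  take Container:  [Container TextBox Focusable object] + [Frame Button TextBox Scrollable Focusable object] + [Container Frame]
  take Frame:  [TextBox Focusable object] + [Frame Button TextBox Scrollable Focusable object] + [Frame]
  take Button:  [TextBox Focusable object] + [Button TextBox Scrollable Focusable object]
  take TextBox:  [TextBox Focusable object] + [TextBox Scrollable Focusable object]
  take Scrollable:  [Focusable object] + [Scrollable Focusable object]
  take Focusable:  [Focusable object] + [Focusable object]
  take object:  [object] + [object]
MRO: Panel Container Frame Button TextBox Scrollable Focusable object
super() in Container.describe on a Panel instance goes to the class after Container in Panel's MRO: Frame.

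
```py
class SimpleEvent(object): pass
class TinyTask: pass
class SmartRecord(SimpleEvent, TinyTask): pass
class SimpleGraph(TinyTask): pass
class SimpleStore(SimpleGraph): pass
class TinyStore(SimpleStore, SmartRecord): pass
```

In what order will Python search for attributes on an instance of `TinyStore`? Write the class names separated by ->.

TinyStore -> SimpleStore -> SimpleGraph -> SmartRecord -> SimpleEvent -> TinyTask -> object

L[TinyStore] = TinyStore + merge(L[SimpleStore], L[SmartRecord], [SimpleStore SmartRecord])
  take SimpleStore:  [SimpleStore SimpleGraph TinyTask object] + [SmartRecord SimpleEvent TinyTask object] + [SimpleStore SmartRecord]
  take SimpleGraph:  [SimpleGraph TinyTask object] + [SmartRecord SimpleEvent TinyTask object] + [SmartRecord]
  take SmartRecord:  [TinyTask object] + [SmartRecord SimpleEvent TinyTask object] + [SmartRecord]
  take SimpleEvent:  [TinyTask object] + [SimpleEvent TinyTask object]
  take TinyTask:  [TinyTask object] + [TinyTask object]
  take object:  [object] + [object]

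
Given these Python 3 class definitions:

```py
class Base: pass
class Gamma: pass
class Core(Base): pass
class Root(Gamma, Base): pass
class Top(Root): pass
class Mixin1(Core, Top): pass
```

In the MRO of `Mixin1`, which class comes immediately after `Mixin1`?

L[Mixin1] = Mixin1 + merge(L[Core], L[Top], [Core Top])
  take Core:  [Core Base object] + [Top Root Gamma Base object] + [Core Top]
  take Top:  [Base object] + [Top Root Gamma Base object] + [Top]
  take Root:  [Base object] + [Root Gamma Base object]
  take Gamma:  [Base object] + [Gamma Base object]
  take Base:  [Base object] + [Base object]
  take object:  [object] + [object]
MRO: Mixin1 Core Top Root Gamma Base object
Mixin1 is at position 0; next is Core.

Core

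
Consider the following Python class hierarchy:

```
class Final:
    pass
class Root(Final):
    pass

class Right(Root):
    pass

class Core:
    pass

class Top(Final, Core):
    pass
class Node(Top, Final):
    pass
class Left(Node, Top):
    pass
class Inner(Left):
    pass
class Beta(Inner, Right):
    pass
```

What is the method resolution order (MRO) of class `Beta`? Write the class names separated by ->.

Beta -> Inner -> Left -> Node -> Top -> Right -> Root -> Final -> Core -> object

L[Beta] = Beta + merge(L[Inner], L[Right], [Inner Right])
  take Inner:  [Inner Left Node Top Final Core object] + [Right Root Final object] + [Inner Right]
  take Left:  [Left Node Top Final Core object] + [Right Root Final object] + [Right]
  take Node:  [Node Top Final Core object] + [Right Root Final object] + [Right]
  take Top:  [Top Final Core object] + [Right Root Final object] + [Right]
  take Right:  [Final Core object] + [Right Root Final object] + [Right]
  take Root:  [Final Core object] + [Root Final object]
  take Final:  [Final Core object] + [Final object]
  take Core:  [Core object] + [object]
  take object:  [object] + [object]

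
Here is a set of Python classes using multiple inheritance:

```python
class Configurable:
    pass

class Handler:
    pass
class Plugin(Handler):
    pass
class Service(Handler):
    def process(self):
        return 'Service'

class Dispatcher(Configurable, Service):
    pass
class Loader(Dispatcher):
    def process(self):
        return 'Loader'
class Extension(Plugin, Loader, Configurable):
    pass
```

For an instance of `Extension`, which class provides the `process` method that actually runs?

Loader

L[Extension] = Extension + merge(L[Plugin], L[Loader], L[Configurable], [Plugin Loader Configurable])
  take Plugin:  [Plugin Handler object] + [Loader Dispatcher Configurable Service Handler object] + [Configurable object] + [Plugin Loader Configurable]
  take Loader:  [Handler object] + [Loader Dispatcher Configurable Service Handler object] + [Configurable object] + [Loader Configurable]
  take Dispatcher:  [Handler object] + [Dispatcher Configurable Service Handler object] + [Configurable object] + [Configurable]
  take Configurable:  [Handler object] + [Configurable Service Handler object] + [Configurable object] + [Configurable]
  take Service:  [Handler object] + [Service Handler object] + [object]
  take Handler:  [Handler object] + [Handler object] + [object]
  take object:  [object] + [object] + [object]
MRO: Extension Plugin Loader Dispatcher Configurable Service Handler object
process is defined in: Loader, Service. First along the MRO is Loader.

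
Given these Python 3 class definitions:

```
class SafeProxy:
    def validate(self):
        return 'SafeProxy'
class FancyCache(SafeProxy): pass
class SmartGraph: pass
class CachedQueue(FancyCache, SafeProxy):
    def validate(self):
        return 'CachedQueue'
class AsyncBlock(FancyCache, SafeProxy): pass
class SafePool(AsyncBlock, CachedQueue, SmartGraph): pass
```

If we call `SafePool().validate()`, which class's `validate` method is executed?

CachedQueue

L[SafePool] = SafePool + merge(L[AsyncBlock], L[CachedQueue], L[SmartGraph], [AsyncBlock CachedQueue SmartGraph])
  take AsyncBlock:  [AsyncBlock FancyCache SafeProxy object] + [CachedQueue FancyCache SafeProxy object] + [SmartGraph object] + [AsyncBlock CachedQueue SmartGraph]
  take CachedQueue:  [FancyCache SafeProxy object] + [CachedQueue FancyCache SafeProxy object] + [SmartGraph object] + [CachedQueue SmartGraph]
  take FancyCache:  [FancyCache SafeProxy object] + [FancyCache SafeProxy object] + [SmartGraph object] + [SmartGraph]
  take SafeProxy:  [SafeProxy object] + [SafeProxy object] + [SmartGraph object] + [SmartGraph]
  take SmartGraph:  [object] + [object] + [SmartGraph object] + [SmartGraph]
  take object:  [object] + [object] + [object]
MRO: SafePool AsyncBlock CachedQueue FancyCache SafeProxy SmartGraph object
validate is defined in: CachedQueue, SafeProxy. First along the MRO is CachedQueue.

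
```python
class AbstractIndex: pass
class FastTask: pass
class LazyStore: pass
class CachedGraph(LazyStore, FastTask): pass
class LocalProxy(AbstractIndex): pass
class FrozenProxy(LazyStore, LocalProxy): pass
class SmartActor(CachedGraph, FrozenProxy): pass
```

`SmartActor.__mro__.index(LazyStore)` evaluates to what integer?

3

L[SmartActor] = SmartActor + merge(L[CachedGraph], L[FrozenProxy], [CachedGraph FrozenProxy])
  take CachedGraph:  [CachedGraph LazyStore FastTask object] + [FrozenProxy LazyStore LocalProxy AbstractIndex object] + [CachedGraph FrozenProxy]
  take FrozenProxy:  [LazyStore FastTask object] + [FrozenProxy LazyStore LocalProxy AbstractIndex object] + [FrozenProxy]
  take LazyStore:  [LazyStore FastTask object] + [LazyStore LocalProxy AbstractIndex object]
  take FastTask:  [FastTask object] + [LocalProxy AbstractIndex object]
  take LocalProxy:  [object] + [LocalProxy AbstractIndex object]
  take AbstractIndex:  [object] + [AbstractIndex object]
  take object:  [object] + [object]
MRO: SmartActor CachedGraph FrozenProxy LazyStore FastTask LocalProxy AbstractIndex object
LazyStore sits at index 3.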